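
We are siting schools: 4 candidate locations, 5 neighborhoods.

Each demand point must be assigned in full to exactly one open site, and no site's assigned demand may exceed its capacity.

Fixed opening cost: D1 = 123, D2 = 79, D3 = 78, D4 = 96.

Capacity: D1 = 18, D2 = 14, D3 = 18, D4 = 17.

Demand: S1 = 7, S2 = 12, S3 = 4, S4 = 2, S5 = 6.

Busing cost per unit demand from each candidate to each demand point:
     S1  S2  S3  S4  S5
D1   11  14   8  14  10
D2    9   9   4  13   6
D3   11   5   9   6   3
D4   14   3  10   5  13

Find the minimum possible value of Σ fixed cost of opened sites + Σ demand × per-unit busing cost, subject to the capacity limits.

Open {D2, D3}; cheapest assignment that respects the capacities:
  D2 (cap 14, load 13): S1, S3, S4 — cost 7×9 + 4×4 + 2×13 = 105
  D3 (cap 18, load 18): S2, S5 — cost 12×5 + 6×3 = 78
  Shipping 183, fixed 157 → total 340.
  Any other capacity-feasible assignment to {D2, D3} ships for at least 183.
Compare {D3, D4}: its best feasible assignment gives total 351.
Compare {D2, D3, D4}: its best feasible assignment gives total 396.
Every other set of open sites that can feasibly serve all demand totals ≥ 351 even under its best assignment. Minimum: 340.

340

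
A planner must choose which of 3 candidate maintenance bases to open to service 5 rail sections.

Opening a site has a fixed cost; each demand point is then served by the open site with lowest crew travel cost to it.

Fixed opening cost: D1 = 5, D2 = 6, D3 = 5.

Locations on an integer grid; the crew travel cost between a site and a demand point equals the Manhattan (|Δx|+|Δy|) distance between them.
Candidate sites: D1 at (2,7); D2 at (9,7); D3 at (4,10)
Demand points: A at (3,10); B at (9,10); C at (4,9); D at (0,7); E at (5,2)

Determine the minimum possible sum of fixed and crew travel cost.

Open {D1, D3}: assign each demand point to its cheapest open site.
  A→D3 1, B→D3 5, C→D3 1, D→D1 2, E→D1 8
  crew travel cost 17, fixed 10 → total 27.
Compare {D3}: crew travel cost 23 + fixed 5 = 28.
Compare {D1, D2, D3}: crew travel cost 15 + fixed 16 = 31.
Compare {D1, D2}: crew travel cost 21 + fixed 11 = 32.
All other subsets cost ≥ 28. Minimum total cost: 27.

27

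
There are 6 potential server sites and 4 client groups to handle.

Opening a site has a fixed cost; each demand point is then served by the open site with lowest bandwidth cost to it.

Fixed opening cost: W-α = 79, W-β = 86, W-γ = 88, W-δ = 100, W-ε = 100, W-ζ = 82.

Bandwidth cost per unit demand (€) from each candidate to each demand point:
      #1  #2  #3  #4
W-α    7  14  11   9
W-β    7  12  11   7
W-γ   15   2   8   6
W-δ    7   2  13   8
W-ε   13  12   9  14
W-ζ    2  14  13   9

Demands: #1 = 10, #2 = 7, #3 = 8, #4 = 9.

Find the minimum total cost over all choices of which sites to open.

Open {W-γ, W-ζ}: assign each demand point to its cheapest open site.
  #1→W-ζ 10×2=20, #2→W-γ 7×2=14, #3→W-γ 8×8=64, #4→W-γ 9×6=54
  bandwidth cost 152, fixed 170 → total 322.
Compare {W-δ}: bandwidth cost 260 + fixed 100 = 360.
Compare {W-α, W-γ}: bandwidth cost 202 + fixed 167 = 369.
Compare {W-γ}: bandwidth cost 282 + fixed 88 = 370.
All other subsets cost ≥ 360. Minimum total cost: 322.

322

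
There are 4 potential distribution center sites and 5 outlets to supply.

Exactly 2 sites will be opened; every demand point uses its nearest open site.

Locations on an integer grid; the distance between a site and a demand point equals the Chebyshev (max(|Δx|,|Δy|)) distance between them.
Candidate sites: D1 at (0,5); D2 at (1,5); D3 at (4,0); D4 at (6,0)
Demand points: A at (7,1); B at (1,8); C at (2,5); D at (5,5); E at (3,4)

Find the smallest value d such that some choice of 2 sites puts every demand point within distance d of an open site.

Open {D2, D3}.
  Farthest demand point is D at distance 4 (to D2); all others are ≤ 4.
With {D2, D4} the worst case is 4.
With {D1, D3} the worst case is 5.
No size-2 selection achieves below 4.

4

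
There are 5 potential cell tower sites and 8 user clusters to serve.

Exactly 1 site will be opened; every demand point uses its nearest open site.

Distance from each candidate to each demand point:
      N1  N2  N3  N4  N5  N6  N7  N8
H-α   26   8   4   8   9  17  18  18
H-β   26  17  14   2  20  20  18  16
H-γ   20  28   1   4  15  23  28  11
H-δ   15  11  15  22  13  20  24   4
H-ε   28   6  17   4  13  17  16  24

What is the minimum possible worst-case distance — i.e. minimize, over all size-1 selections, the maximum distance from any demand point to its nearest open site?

24

Open {H-δ}.
  Farthest demand point is N7 at distance 24 (to H-δ); all others are ≤ 24.
With {H-α} the worst case is 26.
With {H-β} the worst case is 26.
No size-1 selection achieves below 24.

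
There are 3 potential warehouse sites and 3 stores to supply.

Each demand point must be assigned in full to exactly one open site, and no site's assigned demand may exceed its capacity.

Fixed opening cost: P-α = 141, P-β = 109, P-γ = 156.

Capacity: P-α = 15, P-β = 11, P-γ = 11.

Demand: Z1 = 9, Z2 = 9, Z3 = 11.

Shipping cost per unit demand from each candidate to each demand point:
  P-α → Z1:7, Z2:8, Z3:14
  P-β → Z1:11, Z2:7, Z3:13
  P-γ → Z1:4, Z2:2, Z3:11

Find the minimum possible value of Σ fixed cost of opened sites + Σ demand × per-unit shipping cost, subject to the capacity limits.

Open {P-α, P-β, P-γ}; cheapest assignment that respects the capacities:
  P-α (cap 15, load 9): Z1 — cost 9×7 = 63
  P-β (cap 11, load 11): Z3 — cost 11×13 = 143
  P-γ (cap 11, load 9): Z2 — cost 9×2 = 18
  Shipping 224, fixed 406 → total 630.
  Any other capacity-feasible assignment to {P-α, P-β, P-γ} ships for at least 224.
Total demand is 29 and no other set of sites has combined capacity ≥ 29, so {P-α, P-β, P-γ} is the only feasible choice of open sites. Minimum: 630.

630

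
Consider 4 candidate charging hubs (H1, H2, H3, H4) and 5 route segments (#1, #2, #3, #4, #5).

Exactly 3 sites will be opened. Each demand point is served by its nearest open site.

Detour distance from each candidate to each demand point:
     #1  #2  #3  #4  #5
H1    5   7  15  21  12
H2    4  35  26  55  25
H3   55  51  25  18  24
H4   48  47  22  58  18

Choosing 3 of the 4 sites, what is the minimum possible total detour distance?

Open {H1, H2, H3}.
  #1→H2 4, #2→H1 7, #3→H1 15, #4→H3 18, #5→H1 12  ⇒ total 56.
Compare {H1, H3, H4}: total 57.
Compare {H1, H2, H4}: total 59.
No size-3 selection does better; minimum is 56.

56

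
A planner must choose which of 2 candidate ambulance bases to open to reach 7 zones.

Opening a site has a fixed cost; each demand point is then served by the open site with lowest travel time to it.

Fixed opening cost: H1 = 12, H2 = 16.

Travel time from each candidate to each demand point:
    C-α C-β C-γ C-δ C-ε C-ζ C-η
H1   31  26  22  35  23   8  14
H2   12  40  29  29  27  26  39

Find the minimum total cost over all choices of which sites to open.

Open {H1, H2}: assign each demand point to its cheapest open site.
  C-α→H2 12, C-β→H1 26, C-γ→H1 22, C-δ→H2 29, C-ε→H1 23, C-ζ→H1 8, C-η→H1 14
  travel time 134, fixed 28 → total 162.
Compare {H1}: travel time 159 + fixed 12 = 171.
Compare {H2}: travel time 202 + fixed 16 = 218.

162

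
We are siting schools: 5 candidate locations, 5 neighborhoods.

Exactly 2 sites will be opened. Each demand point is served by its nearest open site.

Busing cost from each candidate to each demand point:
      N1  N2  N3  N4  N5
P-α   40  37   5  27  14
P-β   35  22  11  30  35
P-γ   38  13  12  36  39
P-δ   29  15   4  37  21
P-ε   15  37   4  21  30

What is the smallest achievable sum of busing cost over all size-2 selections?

Open {P-δ, P-ε}.
  N1→P-ε 15, N2→P-δ 15, N3→P-δ 4, N4→P-ε 21, N5→P-δ 21  ⇒ total 76.
Compare {P-γ, P-ε}: total 83.
Compare {P-α, P-δ}: total 89.
No size-2 selection does better; minimum is 76.

76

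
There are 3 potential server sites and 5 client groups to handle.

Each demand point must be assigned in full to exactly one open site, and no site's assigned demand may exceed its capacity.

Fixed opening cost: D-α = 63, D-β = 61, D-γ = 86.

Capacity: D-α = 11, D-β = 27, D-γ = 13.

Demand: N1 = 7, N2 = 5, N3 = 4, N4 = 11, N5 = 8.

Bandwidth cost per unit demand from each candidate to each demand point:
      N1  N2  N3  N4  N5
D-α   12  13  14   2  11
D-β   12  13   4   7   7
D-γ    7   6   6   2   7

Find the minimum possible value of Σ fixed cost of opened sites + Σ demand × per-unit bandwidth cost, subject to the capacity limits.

367

Open {D-α, D-β}; cheapest assignment that respects the capacities:
  D-α (cap 11, load 11): N4 — cost 11×2 = 22
  D-β (cap 27, load 24): N1, N2, N3, N5 — cost 7×12 + 5×13 + 4×4 + 8×7 = 221
  Shipping 243, fixed 124 → total 367.
  Any other capacity-feasible assignment to {D-α, D-β} ships for at least 243.
Compare {D-β, D-γ}: its best feasible assignment gives total 375.
Compare {D-α, D-β, D-γ}: its best feasible assignment gives total 383.
Every other set of open sites that can feasibly serve all demand totals ≥ 375 even under its best assignment. Minimum: 367.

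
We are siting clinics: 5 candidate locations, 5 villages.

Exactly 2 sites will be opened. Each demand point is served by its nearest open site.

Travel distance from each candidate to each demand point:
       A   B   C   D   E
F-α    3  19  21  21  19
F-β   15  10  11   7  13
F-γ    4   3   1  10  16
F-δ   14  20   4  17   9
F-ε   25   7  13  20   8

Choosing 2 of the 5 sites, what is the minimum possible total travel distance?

Open {F-γ, F-ε}.
  A→F-γ 4, B→F-γ 3, C→F-γ 1, D→F-γ 10, E→F-ε 8  ⇒ total 26.
Compare {F-γ, F-δ}: total 27.
Compare {F-β, F-γ}: total 28.
No size-2 selection does better; minimum is 26.

26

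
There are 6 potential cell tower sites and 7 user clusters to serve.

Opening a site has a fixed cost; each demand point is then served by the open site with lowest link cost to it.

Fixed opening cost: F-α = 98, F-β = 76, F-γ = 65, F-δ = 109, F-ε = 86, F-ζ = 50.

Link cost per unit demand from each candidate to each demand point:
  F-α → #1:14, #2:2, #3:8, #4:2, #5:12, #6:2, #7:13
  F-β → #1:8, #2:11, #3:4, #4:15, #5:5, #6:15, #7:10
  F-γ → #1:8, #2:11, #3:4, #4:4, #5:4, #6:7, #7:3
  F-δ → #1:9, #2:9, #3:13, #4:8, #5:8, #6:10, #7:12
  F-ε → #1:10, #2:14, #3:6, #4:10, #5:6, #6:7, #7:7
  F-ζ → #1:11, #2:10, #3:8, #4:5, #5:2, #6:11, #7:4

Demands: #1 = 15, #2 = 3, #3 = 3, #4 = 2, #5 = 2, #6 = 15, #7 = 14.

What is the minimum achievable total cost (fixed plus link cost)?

385

Open {F-α, F-γ}: assign each demand point to its cheapest open site.
  #1→F-γ 15×8=120, #2→F-α 3×2=6, #3→F-γ 3×4=12, #4→F-α 2×2=4, #5→F-γ 2×4=8, #6→F-α 15×2=30, #7→F-γ 14×3=42
  link cost 222, fixed 163 → total 385.
Compare {F-γ}: link cost 328 + fixed 65 = 393.
Compare {F-α, F-γ, F-ζ}: link cost 218 + fixed 213 = 431.
Compare {F-γ, F-ζ}: link cost 321 + fixed 115 = 436.
All other subsets cost ≥ 393. Minimum total cost: 385.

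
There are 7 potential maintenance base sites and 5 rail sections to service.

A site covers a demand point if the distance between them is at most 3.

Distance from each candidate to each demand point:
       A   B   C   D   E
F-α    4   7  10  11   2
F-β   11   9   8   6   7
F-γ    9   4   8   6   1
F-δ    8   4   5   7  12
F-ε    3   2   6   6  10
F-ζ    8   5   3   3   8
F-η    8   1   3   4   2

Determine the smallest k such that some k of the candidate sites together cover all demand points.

3

Coverage sets (demand points within 3 of each site):
  F-α: {E}
  F-β: {}
  F-γ: {E}
  F-δ: {}
  F-ε: {A, B}
  F-ζ: {C, D}
  F-η: {B, C, E}
No 2 sites suffice: every size-2 union leaves at least one demand point uncovered.
But {F-α, F-ε, F-ζ} covers everything, so the minimum is 3.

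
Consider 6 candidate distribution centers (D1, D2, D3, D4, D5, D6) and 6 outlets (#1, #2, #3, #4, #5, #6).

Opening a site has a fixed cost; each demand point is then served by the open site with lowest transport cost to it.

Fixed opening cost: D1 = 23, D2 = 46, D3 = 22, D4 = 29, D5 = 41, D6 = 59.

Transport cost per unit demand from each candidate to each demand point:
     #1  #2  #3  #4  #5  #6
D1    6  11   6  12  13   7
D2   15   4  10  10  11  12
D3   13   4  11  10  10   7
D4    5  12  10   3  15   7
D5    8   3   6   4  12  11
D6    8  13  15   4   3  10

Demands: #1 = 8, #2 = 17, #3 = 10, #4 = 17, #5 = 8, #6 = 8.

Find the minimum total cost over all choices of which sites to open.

Open {D4, D5, D6}: assign each demand point to its cheapest open site.
  #1→D4 8×5=40, #2→D5 17×3=51, #3→D5 10×6=60, #4→D4 17×3=51, #5→D6 8×3=24, #6→D4 8×7=56
  transport cost 282, fixed 129 → total 411.
Compare {D4, D5}: transport cost 354 + fixed 70 = 424.
Compare {D1, D3, D6}: transport cost 324 + fixed 104 = 428.
Compare {D1, D3, D4}: transport cost 355 + fixed 74 = 429.
All other subsets cost ≥ 424. Minimum total cost: 411.

411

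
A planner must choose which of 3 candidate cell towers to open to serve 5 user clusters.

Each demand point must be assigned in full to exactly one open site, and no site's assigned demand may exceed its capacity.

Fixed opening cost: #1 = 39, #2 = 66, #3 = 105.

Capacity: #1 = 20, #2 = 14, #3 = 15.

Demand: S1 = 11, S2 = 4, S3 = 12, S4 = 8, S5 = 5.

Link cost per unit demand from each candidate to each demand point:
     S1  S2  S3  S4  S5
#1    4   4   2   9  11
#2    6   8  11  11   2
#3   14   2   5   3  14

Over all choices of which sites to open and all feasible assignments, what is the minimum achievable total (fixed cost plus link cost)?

387

Open {#1, #2, #3}; cheapest assignment that respects the capacities:
  #1 (cap 20, load 17): S3, S5 — cost 12×2 + 5×11 = 79
  #2 (cap 14, load 11): S1 — cost 11×6 = 66
  #3 (cap 15, load 12): S2, S4 — cost 4×2 + 8×3 = 32
  Shipping 177, fixed 210 → total 387.
  Any other capacity-feasible assignment to {#1, #2, #3} ships for at least 177.
Total demand is 40 and no other set of sites has combined capacity ≥ 40, so {#1, #2, #3} is the only feasible choice of open sites. Minimum: 387.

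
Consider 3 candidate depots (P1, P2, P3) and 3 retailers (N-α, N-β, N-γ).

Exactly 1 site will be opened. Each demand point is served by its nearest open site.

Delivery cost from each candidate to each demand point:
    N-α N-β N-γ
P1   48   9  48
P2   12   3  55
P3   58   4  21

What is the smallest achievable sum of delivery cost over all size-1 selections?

70

Open {P2}.
  N-α→P2 12, N-β→P2 3, N-γ→P2 55  ⇒ total 70.
Compare {P3}: total 83.
Compare {P1}: total 105.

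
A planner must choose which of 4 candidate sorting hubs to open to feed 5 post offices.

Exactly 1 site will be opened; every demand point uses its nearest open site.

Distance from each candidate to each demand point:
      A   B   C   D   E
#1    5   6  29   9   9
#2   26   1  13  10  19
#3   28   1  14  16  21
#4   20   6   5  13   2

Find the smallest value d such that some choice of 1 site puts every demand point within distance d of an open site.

20

Open {#4}.
  Farthest demand point is A at distance 20 (to #4); all others are ≤ 20.
With {#2} the worst case is 26.
With {#3} the worst case is 28.
No size-1 selection achieves below 20.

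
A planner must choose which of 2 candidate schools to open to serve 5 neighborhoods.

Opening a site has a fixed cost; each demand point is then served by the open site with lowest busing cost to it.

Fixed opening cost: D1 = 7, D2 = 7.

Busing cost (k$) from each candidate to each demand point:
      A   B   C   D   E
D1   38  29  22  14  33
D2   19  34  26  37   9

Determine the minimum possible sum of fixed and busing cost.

107

Open {D1, D2}: assign each demand point to its cheapest open site.
  A→D2 19, B→D1 29, C→D1 22, D→D1 14, E→D2 9
  busing cost 93, fixed 14 → total 107.
Compare {D2}: busing cost 125 + fixed 7 = 132.
Compare {D1}: busing cost 136 + fixed 7 = 143.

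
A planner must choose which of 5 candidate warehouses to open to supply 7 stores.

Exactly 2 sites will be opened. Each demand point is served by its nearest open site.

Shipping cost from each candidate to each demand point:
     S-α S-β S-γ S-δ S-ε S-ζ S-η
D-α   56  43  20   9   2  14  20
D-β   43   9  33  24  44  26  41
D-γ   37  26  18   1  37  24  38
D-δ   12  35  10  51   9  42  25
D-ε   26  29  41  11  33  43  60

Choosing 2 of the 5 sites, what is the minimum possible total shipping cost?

Open {D-α, D-δ}.
  S-α→D-δ 12, S-β→D-δ 35, S-γ→D-δ 10, S-δ→D-α 9, S-ε→D-α 2, S-ζ→D-α 14, S-η→D-α 20  ⇒ total 102.
Compare {D-γ, D-δ}: total 107.
Compare {D-β, D-δ}: total 115.
No size-2 selection does better; minimum is 102.

102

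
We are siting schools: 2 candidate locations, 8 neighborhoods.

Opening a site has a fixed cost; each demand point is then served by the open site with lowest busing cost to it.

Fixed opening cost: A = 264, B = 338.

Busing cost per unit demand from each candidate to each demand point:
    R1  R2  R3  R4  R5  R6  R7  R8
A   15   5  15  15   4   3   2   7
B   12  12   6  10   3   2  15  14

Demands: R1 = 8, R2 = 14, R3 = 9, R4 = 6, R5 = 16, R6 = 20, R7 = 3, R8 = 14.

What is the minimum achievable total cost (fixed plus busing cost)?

Open {A}: assign each demand point to its cheapest open site.
  R1→A 8×15=120, R2→A 14×5=70, R3→A 9×15=135, R4→A 6×15=90, R5→A 16×4=64, R6→A 20×3=60, R7→A 3×2=6, R8→A 14×7=98
  busing cost 643, fixed 264 → total 907.
Compare {B}: busing cost 707 + fixed 338 = 1045.
Compare {A, B}: busing cost 472 + fixed 602 = 1074.

907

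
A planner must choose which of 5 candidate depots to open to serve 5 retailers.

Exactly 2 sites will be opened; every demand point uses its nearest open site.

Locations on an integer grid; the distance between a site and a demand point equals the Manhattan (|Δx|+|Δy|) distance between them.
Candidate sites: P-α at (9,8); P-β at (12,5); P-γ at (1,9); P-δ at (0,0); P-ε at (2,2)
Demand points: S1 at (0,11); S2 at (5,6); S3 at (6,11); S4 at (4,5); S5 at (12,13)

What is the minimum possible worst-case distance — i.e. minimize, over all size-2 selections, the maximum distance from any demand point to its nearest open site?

8

Open {P-α, P-γ}.
  Farthest demand point is S5 at distance 8 (to P-α); all others are ≤ 8.
With {P-β, P-γ} the worst case is 8.
With {P-α, P-δ} the worst case is 11.
No size-2 selection achieves below 8.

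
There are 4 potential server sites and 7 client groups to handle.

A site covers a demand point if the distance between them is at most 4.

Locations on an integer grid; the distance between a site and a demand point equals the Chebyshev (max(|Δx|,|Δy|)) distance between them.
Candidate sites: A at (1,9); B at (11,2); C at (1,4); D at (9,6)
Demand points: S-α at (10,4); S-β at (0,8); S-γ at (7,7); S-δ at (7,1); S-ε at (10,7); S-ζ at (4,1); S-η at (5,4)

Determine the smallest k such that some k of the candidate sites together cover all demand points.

Coverage sets (demand points within 4 of each site):
  A: {S-β}
  B: {S-α, S-δ}
  C: {S-β, S-ζ, S-η}
  D: {S-α, S-γ, S-ε, S-η}
No 2 sites suffice: every size-2 union leaves at least one demand point uncovered.
But {B, C, D} covers everything, so the minimum is 3.

3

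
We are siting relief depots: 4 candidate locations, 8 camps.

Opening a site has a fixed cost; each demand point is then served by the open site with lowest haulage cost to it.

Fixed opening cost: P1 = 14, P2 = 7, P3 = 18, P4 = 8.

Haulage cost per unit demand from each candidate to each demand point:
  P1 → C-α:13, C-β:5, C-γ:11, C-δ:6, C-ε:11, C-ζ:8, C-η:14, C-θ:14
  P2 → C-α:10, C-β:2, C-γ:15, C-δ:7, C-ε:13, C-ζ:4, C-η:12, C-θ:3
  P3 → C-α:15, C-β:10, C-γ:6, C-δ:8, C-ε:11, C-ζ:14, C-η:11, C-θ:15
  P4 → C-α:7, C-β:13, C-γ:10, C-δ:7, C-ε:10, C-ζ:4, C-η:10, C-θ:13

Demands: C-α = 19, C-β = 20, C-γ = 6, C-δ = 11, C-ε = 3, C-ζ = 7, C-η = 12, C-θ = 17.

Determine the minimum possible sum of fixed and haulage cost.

Open {P2, P3, P4}: assign each demand point to its cheapest open site.
  C-α→P4 19×7=133, C-β→P2 20×2=40, C-γ→P3 6×6=36, C-δ→P2 11×7=77, C-ε→P4 3×10=30, C-ζ→P2 7×4=28, C-η→P4 12×10=120, C-θ→P2 17×3=51
  haulage cost 515, fixed 33 → total 548.
Compare {P1, P2, P3, P4}: haulage cost 504 + fixed 47 = 551.
Compare {P2, P4}: haulage cost 539 + fixed 15 = 554.
Compare {P1, P2, P4}: haulage cost 528 + fixed 29 = 557.
All other subsets cost ≥ 551. Minimum total cost: 548.

548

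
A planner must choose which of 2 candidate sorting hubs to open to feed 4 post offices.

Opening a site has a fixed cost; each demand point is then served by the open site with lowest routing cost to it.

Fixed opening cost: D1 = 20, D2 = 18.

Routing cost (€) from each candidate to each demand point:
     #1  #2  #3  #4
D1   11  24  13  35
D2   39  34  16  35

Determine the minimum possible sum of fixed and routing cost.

103

Open {D1}: assign each demand point to its cheapest open site.
  #1→D1 11, #2→D1 24, #3→D1 13, #4→D1 35
  routing cost 83, fixed 20 → total 103.
Compare {D1, D2}: routing cost 83 + fixed 38 = 121.
Compare {D2}: routing cost 124 + fixed 18 = 142.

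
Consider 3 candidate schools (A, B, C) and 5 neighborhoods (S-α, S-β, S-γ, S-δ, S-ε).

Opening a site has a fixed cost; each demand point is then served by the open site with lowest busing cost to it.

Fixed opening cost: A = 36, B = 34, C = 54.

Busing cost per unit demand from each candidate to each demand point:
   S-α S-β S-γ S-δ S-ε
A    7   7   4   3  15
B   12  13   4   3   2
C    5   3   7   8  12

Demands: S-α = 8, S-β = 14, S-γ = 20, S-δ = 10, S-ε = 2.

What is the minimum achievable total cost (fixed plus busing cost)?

Open {B, C}: assign each demand point to its cheapest open site.
  S-α→C 8×5=40, S-β→C 14×3=42, S-γ→B 20×4=80, S-δ→B 10×3=30, S-ε→B 2×2=4
  busing cost 196, fixed 88 → total 284.
Compare {A, C}: busing cost 216 + fixed 90 = 306.
Compare {A, B, C}: busing cost 196 + fixed 124 = 320.
Compare {A}: busing cost 294 + fixed 36 = 330.
All other subsets cost ≥ 306. Minimum total cost: 284.

284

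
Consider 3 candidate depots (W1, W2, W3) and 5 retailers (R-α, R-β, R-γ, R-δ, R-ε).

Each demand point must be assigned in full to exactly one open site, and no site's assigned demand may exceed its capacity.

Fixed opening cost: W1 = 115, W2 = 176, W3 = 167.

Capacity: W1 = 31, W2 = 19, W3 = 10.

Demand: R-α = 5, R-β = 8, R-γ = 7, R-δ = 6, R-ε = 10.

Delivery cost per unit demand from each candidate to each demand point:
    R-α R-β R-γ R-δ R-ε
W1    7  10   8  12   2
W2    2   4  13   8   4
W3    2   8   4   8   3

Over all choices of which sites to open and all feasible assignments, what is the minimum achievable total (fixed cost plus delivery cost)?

Open {W1, W2}; cheapest assignment that respects the capacities:
  W1 (cap 31, load 17): R-γ, R-ε — cost 7×8 + 10×2 = 76
  W2 (cap 19, load 19): R-α, R-β, R-δ — cost 5×2 + 8×4 + 6×8 = 90
  Shipping 166, fixed 291 → total 457.
  Any other capacity-feasible assignment to {W1, W2} ships for at least 166.
Compare {W1, W3}: its best feasible assignment gives total 517.
Compare {W1, W2, W3}: its best feasible assignment gives total 596.
Every other set of open sites that can feasibly serve all demand totals ≥ 517 even under its best assignment. Minimum: 457.

457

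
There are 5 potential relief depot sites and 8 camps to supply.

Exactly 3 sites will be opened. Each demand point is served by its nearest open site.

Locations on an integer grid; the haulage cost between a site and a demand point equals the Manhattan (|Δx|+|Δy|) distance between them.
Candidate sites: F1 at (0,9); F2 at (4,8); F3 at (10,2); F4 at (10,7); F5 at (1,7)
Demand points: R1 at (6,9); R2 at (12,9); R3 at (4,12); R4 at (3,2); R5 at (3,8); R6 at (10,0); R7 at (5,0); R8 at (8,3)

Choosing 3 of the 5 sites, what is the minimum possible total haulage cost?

Open {F2, F3, F4}.
  R1→F2 3, R2→F4 4, R3→F2 4, R4→F2 7, R5→F2 1, R6→F3 2, R7→F3 7, R8→F3 3  ⇒ total 31.
Compare {F1, F2, F3}: total 36.
Compare {F2, F3, F5}: total 36.
No size-3 selection does better; minimum is 31.

31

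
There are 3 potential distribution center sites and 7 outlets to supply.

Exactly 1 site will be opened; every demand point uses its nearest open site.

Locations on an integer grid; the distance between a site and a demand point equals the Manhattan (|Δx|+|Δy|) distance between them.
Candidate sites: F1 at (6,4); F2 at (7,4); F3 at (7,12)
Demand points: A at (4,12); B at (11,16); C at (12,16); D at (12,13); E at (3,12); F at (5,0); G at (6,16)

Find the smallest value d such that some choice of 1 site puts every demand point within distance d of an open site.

Open {F3}.
  Farthest demand point is F at distance 14 (to F3); all others are ≤ 14.
With {F2} the worst case is 17.
With {F1} the worst case is 18.
No size-1 selection achieves below 14.

14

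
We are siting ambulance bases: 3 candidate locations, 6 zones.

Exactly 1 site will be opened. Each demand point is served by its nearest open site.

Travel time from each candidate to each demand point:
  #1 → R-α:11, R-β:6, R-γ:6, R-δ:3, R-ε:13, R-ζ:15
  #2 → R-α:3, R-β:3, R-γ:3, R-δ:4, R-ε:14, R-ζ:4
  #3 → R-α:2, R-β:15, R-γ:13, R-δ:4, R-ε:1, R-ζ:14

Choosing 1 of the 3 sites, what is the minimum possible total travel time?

31

Open {#2}.
  R-α→#2 3, R-β→#2 3, R-γ→#2 3, R-δ→#2 4, R-ε→#2 14, R-ζ→#2 4  ⇒ total 31.
Compare {#3}: total 49.
Compare {#1}: total 54.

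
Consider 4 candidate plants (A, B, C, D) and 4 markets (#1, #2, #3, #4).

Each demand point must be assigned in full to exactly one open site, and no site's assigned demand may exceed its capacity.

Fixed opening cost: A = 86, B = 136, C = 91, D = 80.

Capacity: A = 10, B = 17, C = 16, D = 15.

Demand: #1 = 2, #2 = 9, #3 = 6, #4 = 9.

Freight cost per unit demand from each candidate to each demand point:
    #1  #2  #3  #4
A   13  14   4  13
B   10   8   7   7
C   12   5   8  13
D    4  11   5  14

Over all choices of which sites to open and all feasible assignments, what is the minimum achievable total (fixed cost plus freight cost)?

396

Open {C, D}; cheapest assignment that respects the capacities:
  C (cap 16, load 11): #1, #2 — cost 2×12 + 9×5 = 69
  D (cap 15, load 15): #3, #4 — cost 6×5 + 9×14 = 156
  Shipping 225, fixed 171 → total 396.
  Any other capacity-feasible assignment to {C, D} ships for at least 225.
Compare {B, C}: its best feasible assignment gives total 397.
Compare {B, D}: its best feasible assignment gives total 428.
Every other set of open sites that can feasibly serve all demand totals ≥ 397 even under its best assignment. Minimum: 396.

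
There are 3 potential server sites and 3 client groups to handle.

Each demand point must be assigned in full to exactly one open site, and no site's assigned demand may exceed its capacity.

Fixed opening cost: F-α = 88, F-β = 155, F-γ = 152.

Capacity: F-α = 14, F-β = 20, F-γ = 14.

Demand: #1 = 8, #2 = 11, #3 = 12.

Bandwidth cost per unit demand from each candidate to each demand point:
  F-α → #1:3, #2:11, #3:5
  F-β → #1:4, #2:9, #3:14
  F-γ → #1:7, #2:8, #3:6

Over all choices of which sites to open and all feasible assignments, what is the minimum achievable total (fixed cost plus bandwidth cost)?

Open {F-α, F-β}; cheapest assignment that respects the capacities:
  F-α (cap 14, load 12): #3 — cost 12×5 = 60
  F-β (cap 20, load 19): #1, #2 — cost 8×4 + 11×9 = 131
  Shipping 191, fixed 243 → total 434.
  Any other capacity-feasible assignment to {F-α, F-β} ships for at least 191.
Compare {F-β, F-γ}: its best feasible assignment gives total 510.
Compare {F-α, F-β, F-γ}: its best feasible assignment gives total 575.
Every other set of open sites that can feasibly serve all demand totals ≥ 510 even under its best assignment. Minimum: 434.

434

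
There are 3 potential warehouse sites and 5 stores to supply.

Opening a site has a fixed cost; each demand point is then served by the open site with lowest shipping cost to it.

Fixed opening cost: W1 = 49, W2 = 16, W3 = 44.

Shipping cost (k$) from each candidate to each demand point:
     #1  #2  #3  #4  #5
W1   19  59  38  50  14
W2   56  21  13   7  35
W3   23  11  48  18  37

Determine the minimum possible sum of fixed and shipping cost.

139

Open {W1, W2}: assign each demand point to its cheapest open site.
  #1→W1 19, #2→W2 21, #3→W2 13, #4→W2 7, #5→W1 14
  shipping cost 74, fixed 65 → total 139.
Compare {W2}: shipping cost 132 + fixed 16 = 148.
Compare {W2, W3}: shipping cost 89 + fixed 60 = 149.
Compare {W1, W2, W3}: shipping cost 64 + fixed 109 = 173.
All other subsets cost ≥ 148. Minimum total cost: 139.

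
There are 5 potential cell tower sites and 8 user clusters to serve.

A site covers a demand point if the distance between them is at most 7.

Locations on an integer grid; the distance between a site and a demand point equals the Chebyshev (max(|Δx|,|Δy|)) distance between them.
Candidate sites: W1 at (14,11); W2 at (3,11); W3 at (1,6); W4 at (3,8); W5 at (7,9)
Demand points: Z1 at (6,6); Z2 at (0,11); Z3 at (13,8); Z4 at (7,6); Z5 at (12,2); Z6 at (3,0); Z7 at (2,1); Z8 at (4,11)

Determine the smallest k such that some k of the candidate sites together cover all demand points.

2

Coverage sets (demand points within 7 of each site):
  W1: {Z3, Z4}
  W2: {Z1, Z2, Z4, Z8}
  W3: {Z1, Z2, Z4, Z6, Z7, Z8}
  W4: {Z1, Z2, Z4, Z7, Z8}
  W5: {Z1, Z2, Z3, Z4, Z5, Z8}
No single site covers all 8 demand points.
But {W3, W5} covers everything, so the minimum is 2.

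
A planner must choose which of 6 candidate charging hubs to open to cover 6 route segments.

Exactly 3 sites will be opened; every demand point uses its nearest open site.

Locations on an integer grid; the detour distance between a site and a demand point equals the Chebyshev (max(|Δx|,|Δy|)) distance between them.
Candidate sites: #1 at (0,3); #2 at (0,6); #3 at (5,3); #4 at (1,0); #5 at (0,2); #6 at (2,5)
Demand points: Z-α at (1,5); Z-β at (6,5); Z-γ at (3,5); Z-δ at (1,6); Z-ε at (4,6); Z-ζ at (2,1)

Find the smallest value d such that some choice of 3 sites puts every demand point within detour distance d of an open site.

Open {#1, #3, #6}.
  Farthest demand point is Z-β at detour distance 2 (to #3); all others are ≤ 2.
With {#3, #4, #6} the worst case is 2.
With {#3, #5, #6} the worst case is 2.
No size-3 selection achieves below 2.

2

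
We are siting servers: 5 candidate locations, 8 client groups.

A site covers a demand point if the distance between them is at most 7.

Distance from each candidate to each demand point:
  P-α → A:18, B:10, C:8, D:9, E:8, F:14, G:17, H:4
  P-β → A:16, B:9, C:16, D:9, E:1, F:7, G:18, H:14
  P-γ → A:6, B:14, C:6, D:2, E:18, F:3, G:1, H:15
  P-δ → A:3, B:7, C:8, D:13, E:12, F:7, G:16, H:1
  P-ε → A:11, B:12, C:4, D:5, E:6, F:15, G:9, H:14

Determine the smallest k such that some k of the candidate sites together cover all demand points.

3

Coverage sets (demand points within 7 of each site):
  P-α: {H}
  P-β: {E, F}
  P-γ: {A, C, D, F, G}
  P-δ: {A, B, F, H}
  P-ε: {C, D, E}
No 2 sites suffice: every size-2 union leaves at least one demand point uncovered.
But {P-β, P-γ, P-δ} covers everything, so the minimum is 3.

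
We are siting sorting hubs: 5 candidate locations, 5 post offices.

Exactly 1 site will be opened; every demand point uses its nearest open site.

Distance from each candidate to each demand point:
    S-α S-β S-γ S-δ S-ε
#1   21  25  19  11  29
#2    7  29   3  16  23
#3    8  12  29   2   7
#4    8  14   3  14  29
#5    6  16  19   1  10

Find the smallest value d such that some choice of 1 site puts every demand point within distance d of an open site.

19

Open {#5}.
  Farthest demand point is S-γ at distance 19 (to #5); all others are ≤ 19.
With {#1} the worst case is 29.
With {#2} the worst case is 29.
No size-1 selection achieves below 19.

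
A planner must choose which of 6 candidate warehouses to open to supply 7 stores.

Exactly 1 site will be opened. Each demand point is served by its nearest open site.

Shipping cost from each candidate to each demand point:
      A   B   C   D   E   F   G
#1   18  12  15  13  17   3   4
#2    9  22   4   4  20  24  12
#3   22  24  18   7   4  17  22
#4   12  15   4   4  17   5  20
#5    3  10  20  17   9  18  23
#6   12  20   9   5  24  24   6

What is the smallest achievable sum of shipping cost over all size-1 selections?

77

Open {#4}.
  A→#4 12, B→#4 15, C→#4 4, D→#4 4, E→#4 17, F→#4 5, G→#4 20  ⇒ total 77.
Compare {#1}: total 82.
Compare {#2}: total 95.
No size-1 selection does better; minimum is 77.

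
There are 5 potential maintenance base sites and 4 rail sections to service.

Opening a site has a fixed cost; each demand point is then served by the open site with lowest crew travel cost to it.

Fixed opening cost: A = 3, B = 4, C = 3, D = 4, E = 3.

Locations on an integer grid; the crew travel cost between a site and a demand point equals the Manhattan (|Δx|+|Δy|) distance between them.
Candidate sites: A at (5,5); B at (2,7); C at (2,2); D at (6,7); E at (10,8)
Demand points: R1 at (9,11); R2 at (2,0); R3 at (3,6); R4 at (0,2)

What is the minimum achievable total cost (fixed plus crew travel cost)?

Open {C, E}: assign each demand point to its cheapest open site.
  R1→E 4, R2→C 2, R3→C 5, R4→C 2
  crew travel cost 13, fixed 6 → total 19.
Compare {A, C, E}: crew travel cost 11 + fixed 9 = 20.
Compare {B, C, E}: crew travel cost 10 + fixed 10 = 20.
Compare {C, D}: crew travel cost 15 + fixed 7 = 22.
All other subsets cost ≥ 20. Minimum total cost: 19.

19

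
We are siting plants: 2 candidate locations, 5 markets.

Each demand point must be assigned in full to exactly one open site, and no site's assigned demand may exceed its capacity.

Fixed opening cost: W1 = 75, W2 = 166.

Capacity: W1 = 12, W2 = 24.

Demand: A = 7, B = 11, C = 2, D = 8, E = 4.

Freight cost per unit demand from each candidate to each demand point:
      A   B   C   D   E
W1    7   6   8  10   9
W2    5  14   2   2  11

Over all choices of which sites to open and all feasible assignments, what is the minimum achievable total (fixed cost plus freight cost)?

Open {W1, W2}; cheapest assignment that respects the capacities:
  W1 (cap 12, load 11): B — cost 11×6 = 66
  W2 (cap 24, load 21): A, C, D, E — cost 7×5 + 2×2 + 8×2 + 4×11 = 99
  Shipping 165, fixed 241 → total 406.
  Any other capacity-feasible assignment to {W1, W2} ships for at least 165.
Total demand is 32 and no other set of sites has combined capacity ≥ 32, so {W1, W2} is the only feasible choice of open sites. Minimum: 406.

406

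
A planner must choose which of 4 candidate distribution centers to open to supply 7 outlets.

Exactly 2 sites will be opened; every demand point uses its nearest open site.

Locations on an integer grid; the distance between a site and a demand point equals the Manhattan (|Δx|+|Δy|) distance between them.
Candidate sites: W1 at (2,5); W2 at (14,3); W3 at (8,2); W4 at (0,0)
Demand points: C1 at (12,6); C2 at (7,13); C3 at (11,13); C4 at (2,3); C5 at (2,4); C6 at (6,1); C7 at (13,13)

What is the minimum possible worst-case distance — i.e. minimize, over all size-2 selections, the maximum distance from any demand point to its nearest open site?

13

Open {W1, W2}.
  Farthest demand point is C2 at distance 13 (to W1); all others are ≤ 13.
With {W2, W3} the worst case is 13.
With {W1, W3} the worst case is 16.
No size-2 selection achieves below 13.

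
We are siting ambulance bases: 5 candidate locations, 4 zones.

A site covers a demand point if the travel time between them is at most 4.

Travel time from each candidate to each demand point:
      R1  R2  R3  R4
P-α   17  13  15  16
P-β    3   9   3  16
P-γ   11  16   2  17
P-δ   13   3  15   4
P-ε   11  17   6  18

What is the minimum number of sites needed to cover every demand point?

Coverage sets (demand points within 4 of each site):
  P-α: {}
  P-β: {R1, R3}
  P-γ: {R3}
  P-δ: {R2, R4}
  P-ε: {}
No single site covers all 4 demand points.
But {P-β, P-δ} covers everything, so the minimum is 2.

2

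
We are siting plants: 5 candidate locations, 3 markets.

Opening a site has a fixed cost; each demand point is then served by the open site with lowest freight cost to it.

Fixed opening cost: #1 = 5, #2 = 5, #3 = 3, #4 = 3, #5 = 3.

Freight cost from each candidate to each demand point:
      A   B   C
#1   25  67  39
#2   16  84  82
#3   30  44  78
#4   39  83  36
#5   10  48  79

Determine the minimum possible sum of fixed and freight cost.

99

Open {#3, #4, #5}: assign each demand point to its cheapest open site.
  A→#5 10, B→#3 44, C→#4 36
  freight cost 90, fixed 9 → total 99.
Compare {#4, #5}: freight cost 94 + fixed 6 = 100.
Compare {#1, #3, #5}: freight cost 93 + fixed 11 = 104.
Compare {#1, #3, #4, #5}: freight cost 90 + fixed 14 = 104.
All other subsets cost ≥ 100. Minimum total cost: 99.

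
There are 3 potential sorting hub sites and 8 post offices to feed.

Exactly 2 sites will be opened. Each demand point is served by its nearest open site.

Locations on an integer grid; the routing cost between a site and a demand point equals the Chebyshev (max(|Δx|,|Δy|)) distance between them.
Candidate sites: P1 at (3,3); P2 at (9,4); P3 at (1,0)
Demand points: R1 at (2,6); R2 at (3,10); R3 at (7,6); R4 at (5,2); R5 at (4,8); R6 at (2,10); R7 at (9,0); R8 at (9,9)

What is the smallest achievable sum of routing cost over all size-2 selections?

Open {P1, P2}.
  R1→P1 3, R2→P2 6, R3→P2 2, R4→P1 2, R5→P1 5, R6→P1 7, R7→P2 4, R8→P2 5  ⇒ total 34.
Compare {P2, P3}: total 39.
Compare {P1, P3}: total 40.

34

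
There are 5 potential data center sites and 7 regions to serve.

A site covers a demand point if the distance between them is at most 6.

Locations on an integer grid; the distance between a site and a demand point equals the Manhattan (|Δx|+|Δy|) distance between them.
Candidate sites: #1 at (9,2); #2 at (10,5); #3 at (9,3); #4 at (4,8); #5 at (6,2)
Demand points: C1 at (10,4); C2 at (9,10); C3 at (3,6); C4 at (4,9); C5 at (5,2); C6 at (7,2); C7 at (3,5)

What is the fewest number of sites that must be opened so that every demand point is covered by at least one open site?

Coverage sets (demand points within 6 of each site):
  #1: {C1, C5, C6}
  #2: {C1, C2, C6}
  #3: {C1, C5, C6}
  #4: {C3, C4, C7}
  #5: {C1, C5, C6, C7}
No 2 sites suffice: every size-2 union leaves at least one demand point uncovered.
But {#1, #2, #4} covers everything, so the minimum is 3.

3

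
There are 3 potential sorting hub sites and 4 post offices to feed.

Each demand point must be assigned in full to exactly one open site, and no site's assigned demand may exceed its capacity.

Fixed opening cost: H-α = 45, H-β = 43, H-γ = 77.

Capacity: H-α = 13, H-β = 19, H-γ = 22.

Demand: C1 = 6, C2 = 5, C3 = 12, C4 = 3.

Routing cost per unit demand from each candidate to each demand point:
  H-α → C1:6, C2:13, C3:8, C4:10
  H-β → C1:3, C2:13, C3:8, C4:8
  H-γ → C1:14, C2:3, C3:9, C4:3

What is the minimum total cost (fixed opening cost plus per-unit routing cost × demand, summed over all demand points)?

Open {H-β, H-γ}; cheapest assignment that respects the capacities:
  H-β (cap 19, load 18): C1, C3 — cost 6×3 + 12×8 = 114
  H-γ (cap 22, load 8): C2, C4 — cost 5×3 + 3×3 = 24
  Shipping 138, fixed 120 → total 258.
  Any other capacity-feasible assignment to {H-β, H-γ} ships for at least 138.
Compare {H-α, H-γ}: its best feasible assignment gives total 290.
Compare {H-α, H-β}: its best feasible assignment gives total 291.
Every other set of open sites that can feasibly serve all demand totals ≥ 290 even under its best assignment. Minimum: 258.

258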